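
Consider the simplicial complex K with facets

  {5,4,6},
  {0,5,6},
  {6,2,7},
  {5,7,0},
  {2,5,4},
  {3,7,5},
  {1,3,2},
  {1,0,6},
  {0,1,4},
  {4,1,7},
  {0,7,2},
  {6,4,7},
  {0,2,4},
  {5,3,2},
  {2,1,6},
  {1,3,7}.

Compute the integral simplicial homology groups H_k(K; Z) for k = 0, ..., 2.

K has 8 vertices, 24 edges, 16 triangles.
rank ∂_0 = 0, rank ∂_1 = 7 ⇒ b_0 = 8 − 0 − 7 = 1; all invariant factors of ∂_1 are 1 so no torsion. So H_0 = Z.
rank ∂_1 = 7, rank ∂_2 = 15 ⇒ b_1 = 24 − 7 − 15 = 2; all invariant factors of ∂_2 are 1 so no torsion. So H_1 = Z^2.
rank ∂_2 = 15, rank ∂_3 = 0 ⇒ b_2 = 16 − 15 − 0 = 1. So H_2 = Z.

H_0 = Z,  H_1 = Z^2,  H_2 = Z.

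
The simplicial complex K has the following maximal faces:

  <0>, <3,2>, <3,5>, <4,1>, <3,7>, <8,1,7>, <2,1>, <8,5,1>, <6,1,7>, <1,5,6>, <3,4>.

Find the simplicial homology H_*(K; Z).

H_0 ≅ Z^2,  H_1 ≅ Z^3,  H_2 = 0.

Fix the vertex order 0 < 1 < 2 < 3 < 4 < 5 < 6 < 7 < 8 and write every simplex with vertices in increasing order. Then dim K = 2 and the simplices of K are:

  0-simplices (9): [0], [1], [2], [3], [4], [5], [6], [7], [8]
  1-simplices (14): [1,2], [1,4], [1,5], [1,6], [1,7], [1,8], [2,3], [3,4], [3,5], [3,7], [5,6], [5,8], [6,7], [7,8]
  2-simplices (4): [1,5,6], [1,5,8], [1,6,7], [1,7,8]

Hence C_0 ≅ Z^9, C_1 ≅ Z^14, C_2 ≅ Z^4.

∂_1: C_1 → C_0 sends each edge [p,q] (with p < q) to q − p. For instance
  ∂[1,7] = [7] − [1].
This gives a 9×14 integer matrix of rank 7; reducing to Smith normal form yields diagonal entries (1,1,1,1,1,1,1).

The boundary map ∂_2: C_2 → C_1 maps a triangle to the signed sum of its edges. For instance
  ∂[1,7,8] = [7,8] − [1,8] + [1,7],
  ∂[1,5,6] = [5,6] − [1,6] + [1,5].
The 14×4 boundary matrix has rank 4 and Smith normal form diag(1,1,1,1).

Computing H_k = (kernel of ∂_k) / (image of ∂_{k+1}):

  H_0: rank C_0 − rank ∂_1 = 9 − 7 = 2, and the invariant factors of ∂_1 are all 1, so H_0 ≅ Z^2.
  H_1: rank ker ∂_1 − rank ∂_2 = (14 − 7) − 4 = 3, and the invariant factors of ∂_2 are all 1, so H_1 ≅ Z^3.
  H_2: rank ker ∂_2 − rank ∂_3 = (4 − 4) − 0 = 0, and there is no ∂_3, so H_2 ≅ 0.

As a check, the Euler characteristic is 9 − 14 + 4 = -1, which agrees with 2 − 3 + 0 = -1.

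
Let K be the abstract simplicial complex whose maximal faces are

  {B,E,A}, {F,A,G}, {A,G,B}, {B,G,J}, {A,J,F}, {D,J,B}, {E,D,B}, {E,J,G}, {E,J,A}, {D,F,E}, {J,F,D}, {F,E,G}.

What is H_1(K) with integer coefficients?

Take the total order A < B < D < E < F < G < J on the vertex set. Then K (dimension 2) consists of the simplices:

  0-simplices (7): A, B, D, E, F, G, J
  1-simplices (18): AB, AE, AF, AG, AJ, BD, BE, BG, BJ, DE, DF, DJ, EF, EG, EJ, FG, FJ, GJ
  2-simplices (12): ABE, ABG, AEJ, AFG, AFJ, BDE, BDJ, BGJ, DEF, DFJ, EFG, EGJ

Hence C_0 ≅ Z^7, C_1 ≅ Z^18, C_2 ≅ Z^12.

Boundary ∂_1: C_1 → C_0 maps an edge to its endpoints' difference, ∂[p,q] = q − p.
This gives a 7×18 integer matrix of rank 6; reducing to Smith normal form yields diagonal entries (1,1,1,1,1,1).

∂_2: C_2 → C_1 sends each 2-simplex [p,q,r] to [q,r] − [p,r] + [p,q]. For instance
  ∂AEJ = EJ − AJ + AE,
  ∂AFG = FG − AG + AF.
This gives a 18×12 integer matrix of rank 12; reducing to Smith normal form yields diagonal entries (1,1,1,1,1,1,1,1,1,1,1,2).

Now H_k = ker ∂_k / im ∂_{k+1}, so:

  H_1: rank ker ∂_1 − rank ∂_2 = (18 − 6) − 12 = 0, and ∂_2 has invariant factor 2 > 1, so H_1 = Z/2.

(K is a triangulation of the real projective plane RP^2.)

H_1 ≅ Z/2.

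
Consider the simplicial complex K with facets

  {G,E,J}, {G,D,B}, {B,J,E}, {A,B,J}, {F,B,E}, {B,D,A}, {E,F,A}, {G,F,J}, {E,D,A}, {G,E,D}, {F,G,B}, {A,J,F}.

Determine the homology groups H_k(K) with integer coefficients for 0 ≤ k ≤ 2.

We work with the vertex ordering A < B < D < E < F < G < J. The simplices of K, each written with vertices in increasing order, are:

  0-simplices (7): A, B, D, E, F, G, J
  1-simplices (18): AB, AD, AE, AF, AJ, BD, BE, BF, BG, BJ, DE, DG, EF, EG, EJ, FG, FJ, GJ
  2-simplices (12): ABD, ABJ, ADE, AEF, AFJ, BDG, BEF, BEJ, BFG, DEG, EGJ, FGJ

giving chain groups C_0 ≅ Z^7, C_1 ≅ Z^18, C_2 ≅ Z^12.

∂_1: C_1 → C_0 sends each edge [p,q] (with p < q) to q − p. For instance
  ∂EF = F − E.
This gives a 7×18 integer matrix of rank 6; reducing to Smith normal form yields diagonal entries (1,1,1,1,1,1).

∂_2: C_2 → C_1 acts by ∂[p,q,r] = [q,r] − [p,r] + [p,q]. For instance
  ∂AFJ = FJ − AJ + AF,
  ∂BEJ = EJ − BJ + BE.
The 18×12 boundary matrix has rank 12 and Smith normal form diag(1,1,1,1,1,1,1,1,1,1,1,2).

Reading off H_k = ker ∂_k / im ∂_{k+1}:

  H_0: rank C_0 − rank ∂_1 = 7 − 6 = 1, and the invariant factors of ∂_1 are all 1, so H_0 ≅ Z.
  H_1: rank ker ∂_1 − rank ∂_2 = (18 − 6) − 12 = 0, and ∂_2 has invariant factor 2 > 1, so H_1 ≅ Z/2.
  H_2: rank ker ∂_2 − rank ∂_3 = (12 − 12) − 0 = 0, and there is no ∂_3, so H_2 ≅ 0.

(K is a triangulation of the real projective plane RP^2.)

H_0 ≅ Z,  H_1 ≅ Z/2,  H_2 = 0.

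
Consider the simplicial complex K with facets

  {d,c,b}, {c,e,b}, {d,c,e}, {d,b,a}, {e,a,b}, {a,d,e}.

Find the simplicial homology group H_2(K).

We work with the vertex ordering a < b < c < d < e. The simplices of K, each written with vertices in increasing order, are:

  0-simplices (5): a, b, c, d, e
  1-simplices (9): ab, ad, ae, bc, bd, be, cd, ce, de
  2-simplices (6): abd, abe, ade, bcd, bce, cde

so the chain groups are C_0 ≅ Z^5, C_1 ≅ Z^9, C_2 ≅ Z^6.

The boundary map ∂_1: C_1 → C_0 is given by ∂[p,q] = [q] − [p]. For instance
  ∂de = e − d.
The 5×9 boundary matrix has rank 4 and Smith normal form diag(1,1,1,1).

∂_2: C_2 → C_1 sends each 2-simplex [p,q,r] to [q,r] − [p,r] + [p,q]. For instance
  ∂cde = de − ce + cd,
  ∂ade = de − ae + ad.
The resulting 9×6 matrix has rank 5, and its Smith normal form has invariant factors (1,1,1,1,1).

Computing H_k = (kernel of ∂_k) / (image of ∂_{k+1}):

  H_2: rank ker ∂_2 − rank ∂_3 = (6 − 5) − 0 = 1, and there is no ∂_3, so H_2 = Z.

H_2 = Z.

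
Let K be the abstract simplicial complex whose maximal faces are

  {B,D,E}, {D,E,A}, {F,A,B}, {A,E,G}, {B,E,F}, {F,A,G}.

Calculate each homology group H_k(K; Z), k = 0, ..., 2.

Order the vertices as A < B < D < E < F < G. Listing each simplex with vertices in this order, K has dimension 2 with simplices:

  0-simplices (6): A, B, D, E, F, G
  1-simplices (12): AB, AD, AE, AF, AG, BD, BE, BF, DE, EF, EG, FG
  2-simplices (6): ABF, ADE, AEG, AFG, BDE, BEF

so the chain groups are C_0 ≅ Z^6, C_1 ≅ Z^12, C_2 ≅ Z^6.

Boundary ∂_1: C_1 → C_0 is given by ∂[p,q] = [q] − [p]. For instance
  ∂DE = E − D.
The 6×12 boundary matrix has rank 5 and Smith normal form diag(1,1,1,1,1).

Boundary ∂_2: C_2 → C_1 acts by ∂[p,q,r] = [q,r] − [p,r] + [p,q]. For instance
  ∂ADE = DE − AE + AD,
  ∂AEG = EG − AG + AE.
The 12×6 boundary matrix has rank 6 and Smith normal form diag(1,1,1,1,1,1).

Computing H_k = (kernel of ∂_k) / (image of ∂_{k+1}):

  H_0: rank C_0 − rank ∂_1 = 6 − 5 = 1, and the invariant factors of ∂_1 are all 1, so H_0 = Z.
  H_1: rank ker ∂_1 − rank ∂_2 = (12 − 5) − 6 = 1, and the invariant factors of ∂_2 are all 1, so H_1 = Z.
  H_2: rank ker ∂_2 − rank ∂_3 = (6 − 6) − 0 = 0, and there is no ∂_3, so H_2 = 0.

As a check, the Euler characteristic is 6 − 12 + 6 = 0, which agrees with 1 − 1 + 0 = 0.

H_0 ≅ Z,  H_1 ≅ Z,  H_2 = 0.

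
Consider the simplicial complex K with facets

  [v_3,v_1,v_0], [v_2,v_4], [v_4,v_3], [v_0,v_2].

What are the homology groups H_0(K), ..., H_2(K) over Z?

H_0 ≅ Z,  H_1 ≅ Z,  H_2 = 0.

Order the vertices as v_0 < v_1 < v_2 < v_3 < v_4. Listing each simplex with vertices in this order, K has dimension 2 with simplices:

  0-simplices (5): [v_0], [v_1], [v_2], [v_3], [v_4]
  1-simplices (6): [v_0,v_1], [v_0,v_2], [v_0,v_3], [v_1,v_3], [v_2,v_4], [v_3,v_4]
  2-simplices (1): [v_0,v_1,v_3]

so the chain groups are C_0 ≅ Z^5, C_1 ≅ Z^6, C_2 ≅ Z^1.

∂_1: C_1 → C_0 maps an edge to its endpoints' difference, ∂[p,q] = q − p.
The 5×6 boundary matrix has rank 4 and Smith normal form diag(1,1,1,1).

∂_2: C_2 → C_1 sends each 2-simplex [p,q,r] to [q,r] − [p,r] + [p,q]. For instance
  ∂[v_0,v_1,v_3] = [v_1,v_3] − [v_0,v_3] + [v_0,v_1].
As a 6×1 matrix over Z this has rank 1, with invariant factors (1).

Reading off H_k = ker ∂_k / im ∂_{k+1}:

  H_0: rank C_0 − rank ∂_1 = 5 − 4 = 1, and the invariant factors of ∂_1 are all 1, so H_0 = Z.
  H_1: rank ker ∂_1 − rank ∂_2 = (6 − 4) − 1 = 1, and the invariant factors of ∂_2 are all 1, so H_1 = Z.
  H_2: rank ker ∂_2 − rank ∂_3 = (1 − 1) − 0 = 0, and there is no ∂_3, so H_2 = 0.

As a check, the Euler characteristic is 5 − 6 + 1 = 0, which agrees with 1 − 1 + 0 = 0.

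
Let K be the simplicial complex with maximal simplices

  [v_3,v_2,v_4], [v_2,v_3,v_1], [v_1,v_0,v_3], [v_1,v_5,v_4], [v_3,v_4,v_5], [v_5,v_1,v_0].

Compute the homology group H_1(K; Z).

K has 6 vertices, 12 edges, 6 triangles.
rank ∂_1 = 5, rank ∂_2 = 6 ⇒ b_1 = 12 − 5 − 6 = 1; all invariant factors of ∂_2 are 1 so no torsion. So H_1 ≅ Z.

H_1 = Z.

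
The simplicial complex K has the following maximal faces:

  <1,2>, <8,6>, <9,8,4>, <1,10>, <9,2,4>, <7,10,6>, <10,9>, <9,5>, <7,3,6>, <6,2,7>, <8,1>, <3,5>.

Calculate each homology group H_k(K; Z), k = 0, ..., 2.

Take the total order 1 < 2 < 3 < 4 < 5 < 6 < 7 < 8 < 9 < 10 on the vertex set. Then K (dimension 2) consists of the simplices:

  0-simplices (10): [1], [2], [3], [4], [5], [6], [7], [8], [9], [10]
  1-simplices (19): [1,2], [1,8], [1,10], [2,4], [2,6], [2,7], [2,9], [3,5], [3,6], [3,7], [4,8], [4,9], [5,9], [6,7], [6,8], [6,10], [7,10], [8,9], [9,10]
  2-simplices (5): [2,4,9], [2,6,7], [3,6,7], [4,8,9], [6,7,10]

so the chain groups are C_0 ≅ Z^10, C_1 ≅ Z^19, C_2 ≅ Z^5.

Boundary ∂_1: C_1 → C_0 sends each edge [p,q] (with p < q) to q − p. For instance
  ∂[8,9] = [9] − [8].
As a 10×19 matrix over Z this has rank 9, with invariant factors (1,1,1,1,1,1,1,1,1).

∂_2: C_2 → C_1 sends each 2-simplex [p,q,r] to [q,r] − [p,r] + [p,q]. For instance
  ∂[2,6,7] = [6,7] − [2,7] + [2,6],
  ∂[3,6,7] = [6,7] − [3,7] + [3,6].
This gives a 19×5 integer matrix of rank 5; reducing to Smith normal form yields diagonal entries (1,1,1,1,1).

From H_k ≅ ker(∂_k) / im(∂_{k+1}) we obtain:

  H_0: rank C_0 − rank ∂_1 = 10 − 9 = 1, and the invariant factors of ∂_1 are all 1, so H_0 = Z.
  H_1: rank ker ∂_1 − rank ∂_2 = (19 − 9) − 5 = 5, and the invariant factors of ∂_2 are all 1, so H_1 = Z^5.
  H_2: rank ker ∂_2 − rank ∂_3 = (5 − 5) − 0 = 0, and there is no ∂_3, so H_2 = 0.

H_0 = Z,  H_1 = Z^5,  H_2 = 0.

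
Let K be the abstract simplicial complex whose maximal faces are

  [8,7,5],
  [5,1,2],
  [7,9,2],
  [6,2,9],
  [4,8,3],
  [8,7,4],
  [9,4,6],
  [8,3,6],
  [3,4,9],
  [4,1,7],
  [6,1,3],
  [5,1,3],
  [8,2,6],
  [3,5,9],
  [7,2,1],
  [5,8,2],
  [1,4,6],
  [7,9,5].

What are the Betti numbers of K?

b_0 = 1, b_1 = 1, b_2 = 0.

Fix the vertex order 1 < 2 < 3 < 4 < 5 < 6 < 7 < 8 < 9 and write every simplex with vertices in increasing order. Then dim K = 2 and the simplices of K are:

  0-simplices (9): [1], [2], [3], [4], [5], [6], [7], [8], [9]
  1-simplices (27): (27 of them)
  2-simplices (18): [1,2,5], [1,2,7], [1,3,5], [1,3,6], [1,4,6], [1,4,7], [2,5,8], [2,6,8], [2,6,9], [2,7,9], [3,4,8], [3,4,9], [3,5,9], [3,6,8], [4,6,9], [4,7,8], [5,7,8], [5,7,9]

so the chain groups are C_0 ≅ Z^9, C_1 ≅ Z^27, C_2 ≅ Z^18.

∂_1: C_1 → C_0 sends each edge [p,q] (with p < q) to q − p. For instance
  ∂[7,8] = [8] − [7].
The 9×27 boundary matrix has rank 8 and Smith normal form diag(1,1,1,1,1,1,1,1).

Boundary ∂_2: C_2 → C_1 sends each 2-simplex [p,q,r] to [q,r] − [p,r] + [p,q]. For instance
  ∂[3,4,9] = [4,9] − [3,9] + [3,4],
  ∂[3,5,9] = [5,9] − [3,9] + [3,5].
This gives a 27×18 integer matrix of rank 18; reducing to Smith normal form yields diagonal entries (1,1,1,1,1,1,1,1,1,1,1,1,1,1,1,1,1,2).

Reading off H_k = ker ∂_k / im ∂_{k+1}:

  H_0: rank C_0 − rank ∂_1 = 9 − 8 = 1, and the invariant factors of ∂_1 are all 1, so H_0 ≅ Z.
  H_1: rank ker ∂_1 − rank ∂_2 = (27 − 8) − 18 = 1, and ∂_2 has invariant factor 2 > 1, so H_1 ≅ Z ⊕ Z/2Z.
  H_2: rank ker ∂_2 − rank ∂_3 = (18 − 18) − 0 = 0, and there is no ∂_3, so H_2 ≅ 0.

As a check, the Euler characteristic is 9 − 27 + 18 = 0, which agrees with 1 − 1 + 0 = 0.
(K is a triangulation of the Klein bottle.)

Hence the Betti numbers are b_0 = 1, b_1 = 1, b_2 = 0.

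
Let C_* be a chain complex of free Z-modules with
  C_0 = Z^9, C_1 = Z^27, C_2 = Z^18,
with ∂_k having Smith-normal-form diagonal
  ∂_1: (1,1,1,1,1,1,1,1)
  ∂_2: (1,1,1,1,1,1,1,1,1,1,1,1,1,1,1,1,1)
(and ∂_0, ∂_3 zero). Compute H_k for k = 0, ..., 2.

H_0: b_0 = 9 − 0 − 8 = 1; torsion from ∂_1 factors > 1: none. So H_0 = Z.
H_1: b_1 = 27 − 8 − 17 = 2; torsion from ∂_2 factors > 1: none. So H_1 = Z^2.
H_2: b_2 = 18 − 17 − 0 = 1; torsion from ∂_3 factors > 1: none. So H_2 = Z.

H_0 = Z,  H_1 = Z^2,  H_2 = Z.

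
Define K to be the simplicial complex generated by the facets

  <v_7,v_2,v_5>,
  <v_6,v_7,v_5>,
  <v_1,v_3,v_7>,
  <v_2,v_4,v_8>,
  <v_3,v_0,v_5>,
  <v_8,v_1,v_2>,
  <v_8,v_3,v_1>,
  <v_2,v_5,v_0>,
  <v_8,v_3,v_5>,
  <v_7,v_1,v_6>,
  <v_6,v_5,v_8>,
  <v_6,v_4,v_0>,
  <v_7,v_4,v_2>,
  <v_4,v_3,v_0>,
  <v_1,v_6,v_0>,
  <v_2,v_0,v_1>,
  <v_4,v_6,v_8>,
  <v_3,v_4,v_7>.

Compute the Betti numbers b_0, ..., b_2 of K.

b_0 = 1, b_1 = 2, b_2 = 1.

Fix the vertex order v_0 < v_1 < v_2 < v_3 < v_4 < v_5 < v_6 < v_7 < v_8 and write every simplex with vertices in increasing order. Then dim K = 2 and the simplices of K are:

  0-simplices (9): [v_0], [v_1], [v_2], [v_3], [v_4], [v_5], [v_6], [v_7], [v_8]
  1-simplices (27): (27 of them)
  2-simplices (18): (18 of them)

giving chain groups C_0 ≅ Z^9, C_1 ≅ Z^27, C_2 ≅ Z^18.

Boundary ∂_1: C_1 → C_0 sends each edge [p,q] (with p < q) to q − p. For instance
  ∂[v_5,v_8] = [v_8] − [v_5].
This gives a 9×27 integer matrix of rank 8; reducing to Smith normal form yields diagonal entries (1,1,1,1,1,1,1,1).

Boundary ∂_2: C_2 → C_1 acts by ∂[p,q,r] = [q,r] − [p,r] + [p,q]. For instance
  ∂[v_1,v_3,v_8] = [v_3,v_8] − [v_1,v_8] + [v_1,v_3],
  ∂[v_0,v_3,v_4] = [v_3,v_4] − [v_0,v_4] + [v_0,v_3].
As a 27×18 matrix over Z this has rank 17, with invariant factors (1,1,1,1,1,1,1,1,1,1,1,1,1,1,1,1,1).

Reading off H_k = ker ∂_k / im ∂_{k+1}:

  H_0: rank C_0 − rank ∂_1 = 9 − 8 = 1, and the invariant factors of ∂_1 are all 1, so H_0 = Z.
  H_1: rank ker ∂_1 − rank ∂_2 = (27 − 8) − 17 = 2, and the invariant factors of ∂_2 are all 1, so H_1 = Z^2.
  H_2: rank ker ∂_2 − rank ∂_3 = (18 − 17) − 0 = 1, and there is no ∂_3, so H_2 = Z.

Hence the Betti numbers are b_0 = 1, b_1 = 2, b_2 = 1.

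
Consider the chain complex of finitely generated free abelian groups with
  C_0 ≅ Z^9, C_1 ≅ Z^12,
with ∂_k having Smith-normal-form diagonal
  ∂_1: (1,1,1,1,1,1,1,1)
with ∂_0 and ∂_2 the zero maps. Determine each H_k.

H_0 = Z,  H_1 = Z^4.

H_0: b_0 = 9 − 0 − 8 = 1; torsion from ∂_1 factors > 1: none. So H_0 = Z.
H_1: b_1 = 12 − 8 − 0 = 4; torsion from ∂_2 factors > 1: none. So H_1 = Z^4.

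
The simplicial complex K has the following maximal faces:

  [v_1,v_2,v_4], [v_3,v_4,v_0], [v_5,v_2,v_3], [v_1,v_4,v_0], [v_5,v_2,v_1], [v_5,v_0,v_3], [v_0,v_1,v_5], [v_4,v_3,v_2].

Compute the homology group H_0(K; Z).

Take the total order v_0 < v_1 < v_2 < v_3 < v_4 < v_5 on the vertex set. Then K (dimension 2) consists of the simplices:

  0-simplices (6): [v_0], [v_1], [v_2], [v_3], [v_4], [v_5]
  1-simplices (12): [v_0,v_1], [v_0,v_3], [v_0,v_4], [v_0,v_5], [v_1,v_2], [v_1,v_4], [v_1,v_5], [v_2,v_3], [v_2,v_4], [v_2,v_5], [v_3,v_4], [v_3,v_5]
  2-simplices (8): [v_0,v_1,v_4], [v_0,v_1,v_5], [v_0,v_3,v_4], [v_0,v_3,v_5], [v_1,v_2,v_4], [v_1,v_2,v_5], [v_2,v_3,v_4], [v_2,v_3,v_5]

giving chain groups C_0 ≅ Z^6, C_1 ≅ Z^12, C_2 ≅ Z^8.

The boundary map ∂_1: C_1 → C_0 sends each edge [p,q] (with p < q) to q − p. For instance
  ∂[v_0,v_1] = [v_1] − [v_0].
This gives a 6×12 integer matrix of rank 5; reducing to Smith normal form yields diagonal entries (1,1,1,1,1).

The boundary map ∂_2: C_2 → C_1 sends each 2-simplex [p,q,r] to [q,r] − [p,r] + [p,q]. For instance
  ∂[v_0,v_3,v_5] = [v_3,v_5] − [v_0,v_5] + [v_0,v_3],
  ∂[v_2,v_3,v_5] = [v_3,v_5] − [v_2,v_5] + [v_2,v_3].
As a 12×8 matrix over Z this has rank 7, with invariant factors (1,1,1,1,1,1,1).

Computing H_k = (kernel of ∂_k) / (image of ∂_{k+1}):

  H_0: rank C_0 − rank ∂_1 = 6 − 5 = 1, and the invariant factors of ∂_1 are all 1, so H_0 ≅ Z.

H_0 ≅ Z.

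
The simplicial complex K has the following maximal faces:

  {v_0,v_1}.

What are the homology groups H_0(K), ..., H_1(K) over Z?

Take the total order v_0 < v_1 on the vertex set. Then K (dimension 1) consists of the simplices:

  0-simplices (2): [v_0], [v_1]
  1-simplices (1): [v_0,v_1]

Hence C_0 ≅ Z^2, C_1 ≅ Z^1.

Boundary ∂_1: C_1 → C_0 maps an edge to its endpoints' difference, ∂[p,q] = q − p. For instance
  ∂[v_0,v_1] = [v_1] − [v_0].
This gives a 2×1 integer matrix of rank 1; reducing to Smith normal form yields diagonal entries (1).

Computing H_k = (kernel of ∂_k) / (image of ∂_{k+1}):

  H_0: rank C_0 − rank ∂_1 = 2 − 1 = 1, and the invariant factors of ∂_1 are all 1, so H_0 = Z.
  H_1: rank ker ∂_1 − rank ∂_2 = (1 − 1) − 0 = 0, and there is no ∂_2, so H_1 = 0.

As a check, the Euler characteristic is 2 − 1 = 1, which agrees with 1 − 0 = 1.

H_0 = Z,  H_1 = 0.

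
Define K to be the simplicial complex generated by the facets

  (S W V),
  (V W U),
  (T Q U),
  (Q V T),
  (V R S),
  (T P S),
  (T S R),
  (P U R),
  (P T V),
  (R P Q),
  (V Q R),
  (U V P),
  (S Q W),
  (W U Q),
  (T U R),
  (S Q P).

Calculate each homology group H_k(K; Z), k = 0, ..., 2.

H_0 ≅ Z,  H_1 ≅ Z^2,  H_2 ≅ Z.

K has 8 vertices, 24 edges, 16 triangles.
rank ∂_0 = 0, rank ∂_1 = 7 ⇒ b_0 = 8 − 0 − 7 = 1; all invariant factors of ∂_1 are 1 so no torsion. So H_0 = Z.
rank ∂_1 = 7, rank ∂_2 = 15 ⇒ b_1 = 24 − 7 − 15 = 2; all invariant factors of ∂_2 are 1 so no torsion. So H_1 = Z^2.
rank ∂_2 = 15, rank ∂_3 = 0 ⇒ b_2 = 16 − 15 − 0 = 1. So H_2 = Z.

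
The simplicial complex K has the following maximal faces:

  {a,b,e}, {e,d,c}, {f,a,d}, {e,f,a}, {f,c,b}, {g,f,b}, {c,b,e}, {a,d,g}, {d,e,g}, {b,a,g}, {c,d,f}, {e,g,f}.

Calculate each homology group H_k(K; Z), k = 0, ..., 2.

We work with the vertex ordering a < b < c < d < e < f < g. The simplices of K, each written with vertices in increasing order, are:

  0-simplices (7): a, b, c, d, e, f, g
  1-simplices (18): ab, ad, ae, af, ag, bc, be, bf, bg, cd, ce, cf, de, df, dg, ef, eg, fg
  2-simplices (12): abe, abg, adf, adg, aef, bce, bcf, bfg, cde, cdf, deg, efg

giving chain groups C_0 ≅ Z^7, C_1 ≅ Z^18, C_2 ≅ Z^12.

The boundary map ∂_1: C_1 → C_0 sends each edge [p,q] (with p < q) to q − p. For instance
  ∂df = f − d.
The resulting 7×18 matrix has rank 6, and its Smith normal form has invariant factors (1,1,1,1,1,1).

Boundary ∂_2: C_2 → C_1 sends each 2-simplex [p,q,r] to [q,r] − [p,r] + [p,q]. For instance
  ∂bce = ce − be + bc,
  ∂deg = eg − dg + de.
The 18×12 boundary matrix has rank 12 and Smith normal form diag(1,1,1,1,1,1,1,1,1,1,1,2).

Now H_k = ker ∂_k / im ∂_{k+1}, so:

  H_0: rank C_0 − rank ∂_1 = 7 − 6 = 1, and the invariant factors of ∂_1 are all 1, so H_0 = Z.
  H_1: rank ker ∂_1 − rank ∂_2 = (18 − 6) − 12 = 0, and ∂_2 has invariant factor 2 > 1, so H_1 = Z/2.
  H_2: rank ker ∂_2 − rank ∂_3 = (12 − 12) − 0 = 0, and there is no ∂_3, so H_2 = 0.

H_0 = Z,  H_1 = Z/2,  H_2 = 0.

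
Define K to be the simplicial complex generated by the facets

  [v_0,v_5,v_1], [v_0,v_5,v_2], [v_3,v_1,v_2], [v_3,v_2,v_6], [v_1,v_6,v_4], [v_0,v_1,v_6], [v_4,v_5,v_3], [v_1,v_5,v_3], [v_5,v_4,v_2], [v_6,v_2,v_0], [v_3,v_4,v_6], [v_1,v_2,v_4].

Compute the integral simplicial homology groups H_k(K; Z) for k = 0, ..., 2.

H_0 = Z,  H_1 = Z/2Z,  H_2 = 0.

Order the vertices as v_0 < v_1 < v_2 < v_3 < v_4 < v_5 < v_6. Listing each simplex with vertices in this order, K has dimension 2 with simplices:

  0-simplices (7): [v_0], [v_1], [v_2], [v_3], [v_4], [v_5], [v_6]
  1-simplices (18): (18 of them)
  2-simplices (12): (12 of them)

so the chain groups are C_0 ≅ Z^7, C_1 ≅ Z^18, C_2 ≅ Z^12.

The boundary map ∂_1: C_1 → C_0 sends each edge [p,q] (with p < q) to q − p. For instance
  ∂[v_1,v_3] = [v_3] − [v_1].
This gives a 7×18 integer matrix of rank 6; reducing to Smith normal form yields diagonal entries (1,1,1,1,1,1).

The boundary map ∂_2: C_2 → C_1 sends each 2-simplex [p,q,r] to [q,r] − [p,r] + [p,q]. For instance
  ∂[v_2,v_3,v_6] = [v_3,v_6] − [v_2,v_6] + [v_2,v_3],
  ∂[v_0,v_1,v_6] = [v_1,v_6] − [v_0,v_6] + [v_0,v_1].
The 18×12 boundary matrix has rank 12 and Smith normal form diag(1,1,1,1,1,1,1,1,1,1,1,2).

From H_k ≅ ker(∂_k) / im(∂_{k+1}) we obtain:

  H_0: rank C_0 − rank ∂_1 = 7 − 6 = 1, and the invariant factors of ∂_1 are all 1, so H_0 ≅ Z.
  H_1: rank ker ∂_1 − rank ∂_2 = (18 − 6) − 12 = 0, and ∂_2 has invariant factor 2 > 1, so H_1 ≅ Z/2Z.
  H_2: rank ker ∂_2 − rank ∂_3 = (12 − 12) − 0 = 0, and there is no ∂_3, so H_2 ≅ 0.

As a check, the Euler characteristic is 7 − 18 + 12 = 1, which agrees with 1 − 0 + 0 = 1.
(K is a triangulation of the real projective plane RP^2.)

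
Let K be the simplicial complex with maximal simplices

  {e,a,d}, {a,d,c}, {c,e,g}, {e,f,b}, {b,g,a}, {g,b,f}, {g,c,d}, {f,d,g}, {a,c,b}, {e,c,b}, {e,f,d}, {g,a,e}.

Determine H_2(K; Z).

Fix the vertex order a < b < c < d < e < f < g and write every simplex with vertices in increasing order. Then dim K = 2 and the simplices of K are:

  0-simplices (7): a, b, c, d, e, f, g
  1-simplices (18): ab, ac, ad, ae, ag, bc, be, bf, bg, cd, ce, cg, de, df, dg, ef, eg, fg
  2-simplices (12): abc, abg, acd, ade, aeg, bce, bef, bfg, cdg, ceg, def, dfg

giving chain groups C_0 ≅ Z^7, C_1 ≅ Z^18, C_2 ≅ Z^12.

Boundary ∂_1: C_1 → C_0 is given by ∂[p,q] = [q] − [p].
This gives a 7×18 integer matrix of rank 6; reducing to Smith normal form yields diagonal entries (1,1,1,1,1,1).

The boundary map ∂_2: C_2 → C_1 sends each 2-simplex [p,q,r] to [q,r] − [p,r] + [p,q]. For instance
  ∂ceg = eg − cg + ce,
  ∂bfg = fg − bg + bf.
The 18×12 boundary matrix has rank 12 and Smith normal form diag(1,1,1,1,1,1,1,1,1,1,1,2).

Reading off H_k = ker ∂_k / im ∂_{k+1}:

  H_2: rank ker ∂_2 − rank ∂_3 = (12 − 12) − 0 = 0, and there is no ∂_3, so H_2 = 0.

H_2 ≅ 0.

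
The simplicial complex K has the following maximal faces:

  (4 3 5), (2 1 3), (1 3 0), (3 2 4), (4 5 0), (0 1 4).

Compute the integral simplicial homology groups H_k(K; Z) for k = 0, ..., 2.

H_0 ≅ Z,  H_1 ≅ Z,  H_2 = 0.

We work with the vertex ordering 0 < 1 < 2 < 3 < 4 < 5. The simplices of K, each written with vertices in increasing order, are:

  0-simplices (6): [0], [1], [2], [3], [4], [5]
  1-simplices (12): [0,1], [0,3], [0,4], [0,5], [1,2], [1,3], [1,4], [2,3], [2,4], [3,4], [3,5], [4,5]
  2-simplices (6): [0,1,3], [0,1,4], [0,4,5], [1,2,3], [2,3,4], [3,4,5]

so the chain groups are C_0 ≅ Z^6, C_1 ≅ Z^12, C_2 ≅ Z^6.

∂_1: C_1 → C_0 sends each edge [p,q] (with p < q) to q − p. For instance
  ∂[0,5] = [5] − [0].
This gives a 6×12 integer matrix of rank 5; reducing to Smith normal form yields diagonal entries (1,1,1,1,1).

∂_2: C_2 → C_1 acts by ∂[p,q,r] = [q,r] − [p,r] + [p,q]. For instance
  ∂[3,4,5] = [4,5] − [3,5] + [3,4],
  ∂[0,1,3] = [1,3] − [0,3] + [0,1].
The resulting 12×6 matrix has rank 6, and its Smith normal form has invariant factors (1,1,1,1,1,1).

Computing H_k = (kernel of ∂_k) / (image of ∂_{k+1}):

  H_0: rank C_0 − rank ∂_1 = 6 − 5 = 1, and the invariant factors of ∂_1 are all 1, so H_0 ≅ Z.
  H_1: rank ker ∂_1 − rank ∂_2 = (12 − 5) − 6 = 1, and the invariant factors of ∂_2 are all 1, so H_1 ≅ Z.
  H_2: rank ker ∂_2 − rank ∂_3 = (6 − 6) − 0 = 0, and there is no ∂_3, so H_2 ≅ 0.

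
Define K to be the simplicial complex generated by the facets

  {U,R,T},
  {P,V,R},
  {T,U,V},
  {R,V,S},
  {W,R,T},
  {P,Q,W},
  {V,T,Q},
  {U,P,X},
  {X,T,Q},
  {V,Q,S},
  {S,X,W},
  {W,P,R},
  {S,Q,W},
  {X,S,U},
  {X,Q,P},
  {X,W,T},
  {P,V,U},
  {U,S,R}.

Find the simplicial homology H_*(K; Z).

H_0 = Z,  H_1 = Z × Z/2,  H_2 = 0.

We work with the vertex ordering P < Q < R < S < T < U < V < W < X. The simplices of K, each written with vertices in increasing order, are:

  0-simplices (9): P, Q, R, S, T, U, V, W, X
  1-simplices (27): PQ, PR, PU, PV, PW, PX, QS, QT, QV, QW, QX, RS, RT, RU, RV, RW, SU, SV, SW, SX, TU, TV, TW, TX, UV, UX, WX
  2-simplices (18): PQW, PQX, PRV, PRW, PUV, PUX, QSV, QSW, QTV, QTX, RSU, RSV, RTU, RTW, SUX, SWX, TUV, TWX

so the chain groups are C_0 ≅ Z^9, C_1 ≅ Z^27, C_2 ≅ Z^18.

The boundary map ∂_1: C_1 → C_0 sends each edge [p,q] (with p < q) to q − p. For instance
  ∂QX = X − Q.
The 9×27 boundary matrix has rank 8 and Smith normal form diag(1,1,1,1,1,1,1,1).

The boundary map ∂_2: C_2 → C_1 acts by ∂[p,q,r] = [q,r] − [p,r] + [p,q]. For instance
  ∂PUV = UV − PV + PU,
  ∂RTW = TW − RW + RT.
As a 27×18 matrix over Z this has rank 18, with invariant factors (1,1,1,1,1,1,1,1,1,1,1,1,1,1,1,1,1,2).

Reading off H_k = ker ∂_k / im ∂_{k+1}:

  H_0: rank C_0 − rank ∂_1 = 9 − 8 = 1, and the invariant factors of ∂_1 are all 1, so H_0 ≅ Z.
  H_1: rank ker ∂_1 − rank ∂_2 = (27 − 8) − 18 = 1, and ∂_2 has invariant factor 2 > 1, so H_1 ≅ Z × Z/2.
  H_2: rank ker ∂_2 − rank ∂_3 = (18 − 18) − 0 = 0, and there is no ∂_3, so H_2 ≅ 0.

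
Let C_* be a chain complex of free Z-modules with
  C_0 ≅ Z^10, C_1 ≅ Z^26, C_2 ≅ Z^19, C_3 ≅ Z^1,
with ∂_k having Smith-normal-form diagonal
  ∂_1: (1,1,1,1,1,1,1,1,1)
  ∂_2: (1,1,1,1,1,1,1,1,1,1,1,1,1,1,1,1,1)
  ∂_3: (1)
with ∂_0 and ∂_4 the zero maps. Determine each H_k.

H_0: b_0 = 10 − 0 − 9 = 1; torsion from ∂_1 factors > 1: none. So H_0 ≅ Z.
H_1: b_1 = 26 − 9 − 17 = 0; torsion from ∂_2 factors > 1: none. So H_1 ≅ 0.
H_2: b_2 = 19 − 17 − 1 = 1; torsion from ∂_3 factors > 1: none. So H_2 ≅ Z.
H_3: b_3 = 1 − 1 − 0 = 0; torsion from ∂_4 factors > 1: none. So H_3 ≅ 0.

H_0 ≅ Z,  H_1 = 0,  H_2 ≅ Z,  H_3 = 0.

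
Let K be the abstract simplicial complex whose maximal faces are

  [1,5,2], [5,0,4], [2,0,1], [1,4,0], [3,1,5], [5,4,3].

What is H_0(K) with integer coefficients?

H_0 ≅ Z.

Order the vertices as 0 < 1 < 2 < 3 < 4 < 5. Listing each simplex with vertices in this order, K has dimension 2 with simplices:

  0-simplices (6): [0], [1], [2], [3], [4], [5]
  1-simplices (12): [0,1], [0,2], [0,4], [0,5], [1,2], [1,3], [1,4], [1,5], [2,5], [3,4], [3,5], [4,5]
  2-simplices (6): [0,1,2], [0,1,4], [0,4,5], [1,2,5], [1,3,5], [3,4,5]

so the chain groups are C_0 ≅ Z^6, C_1 ≅ Z^12, C_2 ≅ Z^6.

∂_1: C_1 → C_0 is given by ∂[p,q] = [q] − [p]. For instance
  ∂[0,2] = [2] − [0].
As a 6×12 matrix over Z this has rank 5, with invariant factors (1,1,1,1,1).

∂_2: C_2 → C_1 maps a triangle to the signed sum of its edges. For instance
  ∂[1,3,5] = [3,5] − [1,5] + [1,3],
  ∂[1,2,5] = [2,5] − [1,5] + [1,2].
As a 12×6 matrix over Z this has rank 6, with invariant factors (1,1,1,1,1,1).

Computing H_k = (kernel of ∂_k) / (image of ∂_{k+1}):

  H_0: rank C_0 − rank ∂_1 = 6 − 5 = 1, and the invariant factors of ∂_1 are all 1, so H_0 ≅ Z.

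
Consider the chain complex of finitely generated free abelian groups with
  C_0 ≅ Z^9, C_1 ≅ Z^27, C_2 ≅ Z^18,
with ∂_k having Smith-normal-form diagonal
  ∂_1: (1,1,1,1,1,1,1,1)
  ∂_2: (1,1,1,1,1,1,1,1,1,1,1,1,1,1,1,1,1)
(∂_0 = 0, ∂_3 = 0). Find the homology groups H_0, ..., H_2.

H_0 ≅ Z,  H_1 ≅ Z^2,  H_2 ≅ Z.

H_0: b_0 = 9 − 0 − 8 = 1; torsion from ∂_1 factors > 1: none. So H_0 ≅ Z.
H_1: b_1 = 27 − 8 − 17 = 2; torsion from ∂_2 factors > 1: none. So H_1 ≅ Z^2.
H_2: b_2 = 18 − 17 − 0 = 1; torsion from ∂_3 factors > 1: none. So H_2 ≅ Z.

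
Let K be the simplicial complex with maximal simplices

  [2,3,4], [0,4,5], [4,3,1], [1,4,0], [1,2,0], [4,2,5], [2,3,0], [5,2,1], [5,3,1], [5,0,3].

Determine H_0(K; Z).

H_0 = Z.

Take the total order 0 < 1 < 2 < 3 < 4 < 5 on the vertex set. Then K (dimension 2) consists of the simplices:

  0-simplices (6): [0], [1], [2], [3], [4], [5]
  1-simplices (15): [0,1], [0,2], [0,3], [0,4], [0,5], [1,2], [1,3], [1,4], [1,5], [2,3], [2,4], [2,5], [3,4], [3,5], [4,5]
  2-simplices (10): [0,1,2], [0,1,4], [0,2,3], [0,3,5], [0,4,5], [1,2,5], [1,3,4], [1,3,5], [2,3,4], [2,4,5]

Hence C_0 ≅ Z^6, C_1 ≅ Z^15, C_2 ≅ Z^10.

Boundary ∂_1: C_1 → C_0 is given by ∂[p,q] = [q] − [p]. For instance
  ∂[1,4] = [4] − [1].
The 6×15 boundary matrix has rank 5 and Smith normal form diag(1,1,1,1,1).

∂_2: C_2 → C_1 maps a triangle to the signed sum of its edges. For instance
  ∂[0,4,5] = [4,5] − [0,5] + [0,4],
  ∂[1,3,4] = [3,4] − [1,4] + [1,3].
The 15×10 boundary matrix has rank 10 and Smith normal form diag(1,1,1,1,1,1,1,1,1,2).

Reading off H_k = ker ∂_k / im ∂_{k+1}:

  H_0: rank C_0 − rank ∂_1 = 6 − 5 = 1, and the invariant factors of ∂_1 are all 1, so H_0 = Z.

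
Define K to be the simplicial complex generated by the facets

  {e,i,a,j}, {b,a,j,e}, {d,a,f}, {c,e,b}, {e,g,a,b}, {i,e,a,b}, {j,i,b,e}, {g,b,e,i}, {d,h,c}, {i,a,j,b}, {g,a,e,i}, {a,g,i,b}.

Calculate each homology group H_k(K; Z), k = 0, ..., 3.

H_0 = Z,  H_1 = Z,  H_2 = 0,  H_3 = Z^2.

Fix the vertex order a < b < c < d < e < f < g < h < i < j and write every simplex with vertices in increasing order. Then dim K = 3 and the simplices of K are:

  0-simplices (10): a, b, c, d, e, f, g, h, i, j
  1-simplices (22): ab, ad, ae, af, ag, ai, aj, bc, be, bg, bi, bj, cd, ce, ch, df, dh, eg, ei, ej, gi, ij
  2-simplices (19): abe, abg, abi, abj, adf, aeg, aei, aej, agi, aij, bce, beg, bei, bej, bgi, bij, cdh, egi, eij
  3-simplices (9): abeg, abei, abej, abgi, abij, aegi, aeij, begi, beij

giving chain groups C_0 ≅ Z^10, C_1 ≅ Z^22, C_2 ≅ Z^19, C_3 ≅ Z^9.

Boundary ∂_1: C_1 → C_0 sends each edge [p,q] (with p < q) to q − p. For instance
  ∂ej = j − e.
As a 10×22 matrix over Z this has rank 9, with invariant factors (1,1,1,1,1,1,1,1,1).

The boundary map ∂_2: C_2 → C_1 maps a triangle to the signed sum of its edges. For instance
  ∂abe = be − ae + ab,
  ∂bei = ei − bi + be.
The resulting 22×19 matrix has rank 12, and its Smith normal form has invariant factors (1,1,1,1,1,1,1,1,1,1,1,1).

The boundary map ∂_3: C_3 → C_2 sends each 3-simplex σ to the alternating sum Σ_i (−1)^i (σ with its i-th vertex removed). For instance
  ∂begi = egi − bgi + bei − beg,
  ∂abgi = bgi − agi + abi − abg.
As a 19×9 matrix over Z this has rank 7, with invariant factors (1,1,1,1,1,1,1).

Now H_k = ker ∂_k / im ∂_{k+1}, so:

  H_0: rank C_0 − rank ∂_1 = 10 − 9 = 1, and the invariant factors of ∂_1 are all 1, so H_0 = Z.
  H_1: rank ker ∂_1 − rank ∂_2 = (22 − 9) − 12 = 1, and the invariant factors of ∂_2 are all 1, so H_1 = Z.
  H_2: rank ker ∂_2 − rank ∂_3 = (19 − 12) − 7 = 0, and the invariant factors of ∂_3 are all 1, so H_2 = 0.
  H_3: rank ker ∂_3 − rank ∂_4 = (9 − 7) − 0 = 2, and there is no ∂_4, so H_3 = Z^2.

As a check, the Euler characteristic is 10 − 22 + 19 − 9 = -2, which agrees with 1 − 1 + 0 − 2 = -2.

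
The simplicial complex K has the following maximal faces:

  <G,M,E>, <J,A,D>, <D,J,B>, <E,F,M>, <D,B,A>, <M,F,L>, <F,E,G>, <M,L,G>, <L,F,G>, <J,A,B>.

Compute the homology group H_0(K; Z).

Order the vertices as A < B < D < E < F < G < J < L < M. Listing each simplex with vertices in this order, K has dimension 2 with simplices:

  0-simplices (9): A, B, D, E, F, G, J, L, M
  1-simplices (15): AB, AD, AJ, BD, BJ, DJ, EF, EG, EM, FG, FL, FM, GL, GM, LM
  2-simplices (10): ABD, ABJ, ADJ, BDJ, EFG, EFM, EGM, FGL, FLM, GLM

Hence C_0 ≅ Z^9, C_1 ≅ Z^15, C_2 ≅ Z^10.

The boundary map ∂_1: C_1 → C_0 sends each edge [p,q] (with p < q) to q − p. For instance
  ∂AD = D − A.
The resulting 9×15 matrix has rank 7, and its Smith normal form has invariant factors (1,1,1,1,1,1,1).

The boundary map ∂_2: C_2 → C_1 acts by ∂[p,q,r] = [q,r] − [p,r] + [p,q]. For instance
  ∂GLM = LM − GM + GL,
  ∂EFG = FG − EG + EF.
The resulting 15×10 matrix has rank 8, and its Smith normal form has invariant factors (1,1,1,1,1,1,1,1).

Now H_k = ker ∂_k / im ∂_{k+1}, so:

  H_0: rank C_0 − rank ∂_1 = 9 − 7 = 2, and the invariant factors of ∂_1 are all 1, so H_0 ≅ Z^2.

H_0 ≅ Z^2.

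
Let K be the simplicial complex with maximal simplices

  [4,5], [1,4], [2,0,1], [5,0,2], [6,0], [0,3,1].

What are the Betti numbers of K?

b_0 = 1, b_1 = 1, b_2 = 0.

Take the total order 0 < 1 < 2 < 3 < 4 < 5 < 6 on the vertex set. Then K (dimension 2) consists of the simplices:

  0-simplices (7): [0], [1], [2], [3], [4], [5], [6]
  1-simplices (10): [0,1], [0,2], [0,3], [0,5], [0,6], [1,2], [1,3], [1,4], [2,5], [4,5]
  2-simplices (3): [0,1,2], [0,1,3], [0,2,5]

so the chain groups are C_0 ≅ Z^7, C_1 ≅ Z^10, C_2 ≅ Z^3.

∂_1: C_1 → C_0 is given by ∂[p,q] = [q] − [p]. For instance
  ∂[0,5] = [5] − [0].
The 7×10 boundary matrix has rank 6 and Smith normal form diag(1,1,1,1,1,1).

Boundary ∂_2: C_2 → C_1 sends each 2-simplex [p,q,r] to [q,r] − [p,r] + [p,q]. For instance
  ∂[0,1,3] = [1,3] − [0,3] + [0,1],
  ∂[0,1,2] = [1,2] − [0,2] + [0,1].
As a 10×3 matrix over Z this has rank 3, with invariant factors (1,1,1).

Now H_k = ker ∂_k / im ∂_{k+1}, so:

  H_0: rank C_0 − rank ∂_1 = 7 − 6 = 1, and the invariant factors of ∂_1 are all 1, so H_0 = Z.
  H_1: rank ker ∂_1 − rank ∂_2 = (10 − 6) − 3 = 1, and the invariant factors of ∂_2 are all 1, so H_1 = Z.
  H_2: rank ker ∂_2 − rank ∂_3 = (3 − 3) − 0 = 0, and there is no ∂_3, so H_2 = 0.

As a check, the Euler characteristic is 7 − 10 + 3 = 0, which agrees with 1 − 1 + 0 = 0.

Hence the Betti numbers are b_0 = 1, b_1 = 1, b_2 = 0.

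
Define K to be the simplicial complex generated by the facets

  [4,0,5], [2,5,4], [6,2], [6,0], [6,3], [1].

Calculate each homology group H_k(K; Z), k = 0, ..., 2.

H_0 = Z^2,  H_1 = Z,  H_2 = 0.

Fix the vertex order 0 < 1 < 2 < 3 < 4 < 5 < 6 and write every simplex with vertices in increasing order. Then dim K = 2 and the simplices of K are:

  0-simplices (7): [0], [1], [2], [3], [4], [5], [6]
  1-simplices (8): [0,4], [0,5], [0,6], [2,4], [2,5], [2,6], [3,6], [4,5]
  2-simplices (2): [0,4,5], [2,4,5]

so the chain groups are C_0 ≅ Z^7, C_1 ≅ Z^8, C_2 ≅ Z^2.

Boundary ∂_1: C_1 → C_0 is given by ∂[p,q] = [q] − [p]. For instance
  ∂[3,6] = [6] − [3].
The 7×8 boundary matrix has rank 5 and Smith normal form diag(1,1,1,1,1).

∂_2: C_2 → C_1 maps a triangle to the signed sum of its edges. For instance
  ∂[2,4,5] = [4,5] − [2,5] + [2,4],
  ∂[0,4,5] = [4,5] − [0,5] + [0,4].
This gives a 8×2 integer matrix of rank 2; reducing to Smith normal form yields diagonal entries (1,1).

From H_k ≅ ker(∂_k) / im(∂_{k+1}) we obtain:

  H_0: rank C_0 − rank ∂_1 = 7 − 5 = 2, and the invariant factors of ∂_1 are all 1, so H_0 = Z^2.
  H_1: rank ker ∂_1 − rank ∂_2 = (8 − 5) − 2 = 1, and the invariant factors of ∂_2 are all 1, so H_1 = Z.
  H_2: rank ker ∂_2 − rank ∂_3 = (2 − 2) − 0 = 0, and there is no ∂_3, so H_2 = 0.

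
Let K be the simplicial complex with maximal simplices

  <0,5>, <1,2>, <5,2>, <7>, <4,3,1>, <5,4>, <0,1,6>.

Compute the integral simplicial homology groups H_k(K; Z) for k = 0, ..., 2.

H_0 ≅ Z^2,  H_1 ≅ Z^2,  H_2 = 0.

Take the total order 0 < 1 < 2 < 3 < 4 < 5 < 6 < 7 on the vertex set. Then K (dimension 2) consists of the simplices:

  0-simplices (8): [0], [1], [2], [3], [4], [5], [6], [7]
  1-simplices (10): [0,1], [0,5], [0,6], [1,2], [1,3], [1,4], [1,6], [2,5], [3,4], [4,5]
  2-simplices (2): [0,1,6], [1,3,4]

Hence C_0 ≅ Z^8, C_1 ≅ Z^10, C_2 ≅ Z^2.

Boundary ∂_1: C_1 → C_0 is given by ∂[p,q] = [q] − [p]. For instance
  ∂[0,5] = [5] − [0].
The resulting 8×10 matrix has rank 6, and its Smith normal form has invariant factors (1,1,1,1,1,1).

The boundary map ∂_2: C_2 → C_1 maps a triangle to the signed sum of its edges. For instance
  ∂[0,1,6] = [1,6] − [0,6] + [0,1],
  ∂[1,3,4] = [3,4] − [1,4] + [1,3].
The resulting 10×2 matrix has rank 2, and its Smith normal form has invariant factors (1,1).

Now H_k = ker ∂_k / im ∂_{k+1}, so:

  H_0: rank C_0 − rank ∂_1 = 8 − 6 = 2, and the invariant factors of ∂_1 are all 1, so H_0 = Z^2.
  H_1: rank ker ∂_1 − rank ∂_2 = (10 − 6) − 2 = 2, and the invariant factors of ∂_2 are all 1, so H_1 = Z^2.
  H_2: rank ker ∂_2 − rank ∂_3 = (2 − 2) − 0 = 0, and there is no ∂_3, so H_2 = 0.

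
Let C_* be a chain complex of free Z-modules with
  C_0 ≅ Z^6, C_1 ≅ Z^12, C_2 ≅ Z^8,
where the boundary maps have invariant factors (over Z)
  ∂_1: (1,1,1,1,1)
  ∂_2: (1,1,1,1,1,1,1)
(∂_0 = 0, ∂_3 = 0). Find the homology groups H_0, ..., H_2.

H_0: b_0 = 6 − 0 − 5 = 1; torsion from ∂_1 factors > 1: none. So H_0 ≅ Z.
H_1: b_1 = 12 − 5 − 7 = 0; torsion from ∂_2 factors > 1: none. So H_1 ≅ 0.
H_2: b_2 = 8 − 7 − 0 = 1; torsion from ∂_3 factors > 1: none. So H_2 ≅ Z.

H_0 ≅ Z,  H_1 = 0,  H_2 ≅ Z.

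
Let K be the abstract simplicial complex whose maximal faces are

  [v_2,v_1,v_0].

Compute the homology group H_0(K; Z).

H_0 = Z.

K has 3 vertices, 3 edges, 1 triangle.
rank ∂_0 = 0, rank ∂_1 = 2 ⇒ b_0 = 3 − 0 − 2 = 1; all invariant factors of ∂_1 are 1 so no torsion. So H_0 ≅ Z.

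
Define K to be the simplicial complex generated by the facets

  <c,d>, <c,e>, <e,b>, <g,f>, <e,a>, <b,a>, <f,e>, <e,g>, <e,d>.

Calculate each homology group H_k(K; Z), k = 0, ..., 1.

H_0 = Z,  H_1 = Z^3.

K has 7 vertices, 9 edges.
rank ∂_0 = 0, rank ∂_1 = 6 ⇒ b_0 = 7 − 0 − 6 = 1; all invariant factors of ∂_1 are 1 so no torsion. So H_0 = Z.
rank ∂_1 = 6, rank ∂_2 = 0 ⇒ b_1 = 9 − 6 − 0 = 3. So H_1 = Z^3.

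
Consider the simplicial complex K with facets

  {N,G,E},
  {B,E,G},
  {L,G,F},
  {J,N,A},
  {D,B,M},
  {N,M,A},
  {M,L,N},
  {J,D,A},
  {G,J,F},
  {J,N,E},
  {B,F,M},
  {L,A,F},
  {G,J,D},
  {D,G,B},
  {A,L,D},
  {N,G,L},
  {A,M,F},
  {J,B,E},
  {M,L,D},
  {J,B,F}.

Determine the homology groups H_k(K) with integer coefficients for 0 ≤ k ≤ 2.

H_0 = Z,  H_1 = Z ⊕ Z/2,  H_2 = 0.

We work with the vertex ordering A < B < D < E < F < G < J < L < M < N. The simplices of K, each written with vertices in increasing order, are:

  0-simplices (10): A, B, D, E, F, G, J, L, M, N
  1-simplices (30): AD, AF, AJ, AL, AM, AN, BD, BE, BF, BG, BJ, BM, DG, DJ, DL, DM, EG, EJ, EN, FG, FJ, FL, FM, GJ, GL, GN, JN, LM, LN, MN
  2-simplices (20): ADJ, ADL, AFL, AFM, AJN, AMN, BDG, BDM, BEG, BEJ, BFJ, BFM, DGJ, DLM, EGN, EJN, FGJ, FGL, GLN, LMN

Hence C_0 ≅ Z^10, C_1 ≅ Z^30, C_2 ≅ Z^20.

Boundary ∂_1: C_1 → C_0 maps an edge to its endpoints' difference, ∂[p,q] = q − p.
This gives a 10×30 integer matrix of rank 9; reducing to Smith normal form yields diagonal entries (1,1,1,1,1,1,1,1,1).

The boundary map ∂_2: C_2 → C_1 sends each 2-simplex [p,q,r] to [q,r] − [p,r] + [p,q]. For instance
  ∂BFM = FM − BM + BF,
  ∂BFJ = FJ − BJ + BF.
The 30×20 boundary matrix has rank 20 and Smith normal form diag(1,1,1,1,1,1,1,1,1,1,1,1,1,1,1,1,1,1,1,2).

Computing H_k = (kernel of ∂_k) / (image of ∂_{k+1}):

  H_0: rank C_0 − rank ∂_1 = 10 − 9 = 1, and the invariant factors of ∂_1 are all 1, so H_0 = Z.
  H_1: rank ker ∂_1 − rank ∂_2 = (30 − 9) − 20 = 1, and ∂_2 has invariant factor 2 > 1, so H_1 = Z ⊕ Z/2.
  H_2: rank ker ∂_2 − rank ∂_3 = (20 − 20) − 0 = 0, and there is no ∂_3, so H_2 = 0.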